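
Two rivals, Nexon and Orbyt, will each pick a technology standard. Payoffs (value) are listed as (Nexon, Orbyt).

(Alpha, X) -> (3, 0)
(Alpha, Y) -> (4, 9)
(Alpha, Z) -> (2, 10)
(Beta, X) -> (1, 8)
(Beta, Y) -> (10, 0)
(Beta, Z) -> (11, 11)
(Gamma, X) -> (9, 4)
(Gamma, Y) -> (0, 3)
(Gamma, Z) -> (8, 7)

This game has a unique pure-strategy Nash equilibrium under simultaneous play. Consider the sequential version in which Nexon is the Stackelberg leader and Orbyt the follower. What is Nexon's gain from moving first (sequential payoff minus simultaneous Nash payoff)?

0

Work backward from Orbyt's decision.
- Alpha → Orbyt plays Z (best of 0, 9, 10); Nexon gets 2.
- Beta → Orbyt plays Z (best of 8, 0, 11); Nexon gets 11.
- Gamma → Orbyt plays Z (best of 4, 3, 7); Nexon gets 8.
Maximizing over 2, 11, 8, Nexon chooses Beta. Subgame-perfect outcome: (Beta, Z) with payoffs (11, 11).
Now find the simultaneous Nash equilibrium.
Nexon's best replies: X→Gamma; Y→Beta; Z→Beta.
Orbyt's best replies: Alpha→Z; Beta→Z; Gamma→Z.
Only (Beta, Z) has each player best-responding; Nash payoffs (11, 11).
Nexon's commitment gain: 11 − 11 = 0.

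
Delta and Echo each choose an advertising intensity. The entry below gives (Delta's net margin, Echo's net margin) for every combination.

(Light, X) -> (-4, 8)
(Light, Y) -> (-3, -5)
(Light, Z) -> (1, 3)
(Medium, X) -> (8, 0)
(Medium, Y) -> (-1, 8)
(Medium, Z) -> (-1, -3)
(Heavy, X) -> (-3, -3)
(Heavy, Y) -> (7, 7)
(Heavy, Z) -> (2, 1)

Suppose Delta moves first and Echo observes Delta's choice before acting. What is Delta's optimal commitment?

Echo best-responds to each possible Delta move:
- Light: Echo compares 8, -5, 3 and picks X; Delta would get -4.
- Medium: Echo compares 0, 8, -3 and picks Y; Delta would get -1.
- Heavy: Echo compares -3, 7, 1 and picks Y; Delta would get 7.
Among -4, -1, 7, the best is 7 at Heavy. Subgame-perfect outcome: (Heavy, Y) with payoffs (7, 7).

Heavy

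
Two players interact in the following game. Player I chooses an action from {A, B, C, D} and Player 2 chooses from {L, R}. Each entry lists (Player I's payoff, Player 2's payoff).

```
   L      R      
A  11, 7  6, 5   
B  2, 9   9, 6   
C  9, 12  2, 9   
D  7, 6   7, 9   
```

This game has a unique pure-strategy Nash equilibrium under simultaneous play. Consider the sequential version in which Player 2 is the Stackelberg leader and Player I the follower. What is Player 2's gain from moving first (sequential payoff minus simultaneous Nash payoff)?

Player I best-responds to each possible Player 2 move:
- L: Player I compares 11, 2, 9, 7 and picks A; Player 2 would get 7.
- R: Player I compares 6, 9, 2, 7 and picks B; Player 2 would get 6.
Maximizing over 7, 6, Player 2 chooses L. Subgame-perfect outcome: (A, L) with payoffs (11, 7).
Under simultaneous play:
Player I's best replies: L→A; R→B.
Player 2's best replies: A→L; B→L; C→L; D→R.
The unique mutual best reply is (A, L), giving (11, 7).
Player 2's commitment gain: 7 − 7 = 0.

0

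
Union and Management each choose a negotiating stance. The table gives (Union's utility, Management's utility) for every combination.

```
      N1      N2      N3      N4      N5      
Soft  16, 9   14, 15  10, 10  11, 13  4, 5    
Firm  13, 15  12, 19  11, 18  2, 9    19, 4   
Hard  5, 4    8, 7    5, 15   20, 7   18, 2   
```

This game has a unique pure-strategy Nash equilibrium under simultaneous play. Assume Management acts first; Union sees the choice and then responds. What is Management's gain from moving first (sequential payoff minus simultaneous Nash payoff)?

3

Solve by backward induction (Management leads).
- N1: Union compares 16, 13, 5 and picks Soft; Management would get 9.
- N2: Union compares 14, 12, 8 and picks Soft; Management would get 15.
- N3: Union compares 10, 11, 5 and picks Firm; Management would get 18.
- N4: Union compares 11, 2, 20 and picks Hard; Management would get 7.
- N5: Union compares 4, 19, 18 and picks Firm; Management would get 4.
Maximizing over 9, 15, 18, 7, 4, Management chooses N3. Subgame-perfect outcome: (Firm, N3) with payoffs (11, 18).
Now find the simultaneous Nash equilibrium.
Union's best replies: N1→Soft; N2→Soft; N3→Firm; N4→Hard; N5→Firm.
Management's best replies: Soft→N2; Firm→N2; Hard→N3.
Only (Soft, N2) has each player best-responding; Nash payoffs (14, 15).
Management's commitment gain: 18 − 15 = 3.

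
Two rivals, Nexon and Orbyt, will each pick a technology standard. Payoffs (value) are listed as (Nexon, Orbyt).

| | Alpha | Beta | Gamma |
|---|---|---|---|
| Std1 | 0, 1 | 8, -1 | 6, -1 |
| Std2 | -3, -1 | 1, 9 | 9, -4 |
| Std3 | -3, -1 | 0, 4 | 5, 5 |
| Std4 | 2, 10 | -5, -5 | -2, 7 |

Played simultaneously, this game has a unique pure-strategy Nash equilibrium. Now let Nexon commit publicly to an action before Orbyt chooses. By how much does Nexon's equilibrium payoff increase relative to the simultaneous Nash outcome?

3

Solve by backward induction (Nexon leads).
- Std1: Orbyt compares 1, -1, -1 and picks Alpha; Nexon would get 0.
- Std2: Orbyt compares -1, 9, -4 and picks Beta; Nexon would get 1.
- Std3: Orbyt compares -1, 4, 5 and picks Gamma; Nexon would get 5.
- Std4: Orbyt compares 10, -5, 7 and picks Alpha; Nexon would get 2.
Among 0, 1, 5, 2, the best is 5 at Std3. Subgame-perfect outcome: (Std3, Gamma) with payoffs (5, 5).
For the simultaneous game, intersect best replies.
Nexon's best replies: Alpha→Std4; Beta→Std1; Gamma→Std2.
Orbyt's best replies: Std1→Alpha; Std2→Beta; Std3→Gamma; Std4→Alpha.
Only (Std4, Alpha) has each player best-responding; Nash payoffs (2, 10).
Nexon's commitment gain: 5 − 2 = 3.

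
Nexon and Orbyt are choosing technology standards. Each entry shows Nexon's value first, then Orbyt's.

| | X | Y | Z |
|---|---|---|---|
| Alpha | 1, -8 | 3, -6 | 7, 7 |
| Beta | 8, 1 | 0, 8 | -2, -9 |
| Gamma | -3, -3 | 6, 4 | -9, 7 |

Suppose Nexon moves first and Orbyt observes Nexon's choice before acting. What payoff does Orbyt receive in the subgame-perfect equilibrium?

Backward induction with Nexon moving first.
- Alpha: BR = Z, leader payoff 7.
- Beta: BR = Y, leader payoff 0.
- Gamma: BR = Z, leader payoff -9.
Among 7, 0, -9, the best is 7 at Alpha. Subgame-perfect outcome: (Alpha, Z) with payoffs (7, 7).

7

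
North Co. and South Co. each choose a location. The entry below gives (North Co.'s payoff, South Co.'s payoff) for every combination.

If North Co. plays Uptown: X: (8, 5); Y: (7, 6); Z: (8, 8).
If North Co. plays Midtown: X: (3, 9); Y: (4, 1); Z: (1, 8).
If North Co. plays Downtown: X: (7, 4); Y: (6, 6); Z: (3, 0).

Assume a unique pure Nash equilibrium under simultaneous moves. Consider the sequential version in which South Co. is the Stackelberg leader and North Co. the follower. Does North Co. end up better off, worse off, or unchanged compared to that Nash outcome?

Backward induction with South Co. moving first.
- X: BR = Uptown, leader payoff 5.
- Y: BR = Uptown, leader payoff 6.
- Z: BR = Uptown, leader payoff 8.
Maximizing over 5, 6, 8, South Co. chooses Z. Subgame-perfect outcome: (Uptown, Z) with payoffs (8, 8).
Under simultaneous play:
North Co.'s best replies: X→Uptown; Y→Uptown; Z→Uptown.
South Co.'s best replies: Uptown→Z; Midtown→X; Downtown→Y.
Only (Uptown, Z) has each player best-responding; Nash payoffs (8, 8).
North Co. earns 8 sequentially versus 8 at the Nash outcome: unchanged.

unchanged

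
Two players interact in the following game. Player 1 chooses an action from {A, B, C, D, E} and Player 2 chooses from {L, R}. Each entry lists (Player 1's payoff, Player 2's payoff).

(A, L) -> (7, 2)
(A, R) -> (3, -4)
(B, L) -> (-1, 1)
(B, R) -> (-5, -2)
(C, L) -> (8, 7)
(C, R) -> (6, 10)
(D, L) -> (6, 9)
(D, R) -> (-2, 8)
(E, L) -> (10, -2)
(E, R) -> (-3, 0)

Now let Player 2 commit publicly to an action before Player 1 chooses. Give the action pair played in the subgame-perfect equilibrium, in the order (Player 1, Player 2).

(C, R)

Player 1 best-responds to each possible Player 2 move:
- L → Player 1 plays E (best of 7, -1, 8, 6, 10); Player 2 gets -2.
- R → Player 1 plays C (best of 3, -5, 6, -2, -3); Player 2 gets 10.
Maximizing over -2, 10, Player 2 chooses R. Subgame-perfect outcome: (C, R) with payoffs (6, 10).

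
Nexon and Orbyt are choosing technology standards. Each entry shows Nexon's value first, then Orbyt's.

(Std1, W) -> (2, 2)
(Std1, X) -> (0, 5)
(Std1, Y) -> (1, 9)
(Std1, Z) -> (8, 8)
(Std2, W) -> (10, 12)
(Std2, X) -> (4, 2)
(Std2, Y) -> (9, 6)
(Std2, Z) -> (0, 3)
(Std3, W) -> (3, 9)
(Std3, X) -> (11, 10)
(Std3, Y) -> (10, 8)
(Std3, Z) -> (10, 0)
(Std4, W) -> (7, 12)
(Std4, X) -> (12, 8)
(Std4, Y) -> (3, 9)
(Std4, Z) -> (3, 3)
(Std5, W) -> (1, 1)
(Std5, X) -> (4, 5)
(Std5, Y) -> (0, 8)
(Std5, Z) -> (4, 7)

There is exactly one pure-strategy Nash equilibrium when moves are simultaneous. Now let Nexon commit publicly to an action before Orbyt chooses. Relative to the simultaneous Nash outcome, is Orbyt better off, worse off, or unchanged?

Backward induction with Nexon moving first.
- Std1: BR = Y, leader payoff 1.
- Std2: BR = W, leader payoff 10.
- Std3: BR = X, leader payoff 11.
- Std4: BR = W, leader payoff 7.
- Std5: BR = Y, leader payoff 0.
Maximizing over 1, 10, 11, 7, 0, Nexon chooses Std3. Subgame-perfect outcome: (Std3, X) with payoffs (11, 10).
Now find the simultaneous Nash equilibrium.
Nexon's best replies: W→Std2; X→Std4; Y→Std3; Z→Std3.
Orbyt's best replies: Std1→Y; Std2→W; Std3→X; Std4→W; Std5→Y.
The unique mutual best reply is (Std2, W), giving (10, 12).
Orbyt earns 10 sequentially versus 12 at the Nash outcome: worse off.

worse off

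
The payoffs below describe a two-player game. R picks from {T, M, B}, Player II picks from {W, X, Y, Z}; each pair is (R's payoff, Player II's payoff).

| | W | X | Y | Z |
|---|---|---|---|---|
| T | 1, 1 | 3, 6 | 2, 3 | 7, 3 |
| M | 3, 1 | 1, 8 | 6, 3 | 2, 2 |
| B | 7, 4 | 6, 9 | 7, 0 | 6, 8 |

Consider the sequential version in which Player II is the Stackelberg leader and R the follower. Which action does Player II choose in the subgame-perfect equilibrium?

Solve by backward induction (Player II leads).
- W → R plays B (best of 1, 3, 7); Player II gets 4.
- X → R plays B (best of 3, 1, 6); Player II gets 9.
- Y → R plays B (best of 2, 6, 7); Player II gets 0.
- Z → R plays T (best of 7, 2, 6); Player II gets 3.
Maximizing over 4, 9, 0, 3, Player II chooses X. Subgame-perfect outcome: (B, X) with payoffs (6, 9).

X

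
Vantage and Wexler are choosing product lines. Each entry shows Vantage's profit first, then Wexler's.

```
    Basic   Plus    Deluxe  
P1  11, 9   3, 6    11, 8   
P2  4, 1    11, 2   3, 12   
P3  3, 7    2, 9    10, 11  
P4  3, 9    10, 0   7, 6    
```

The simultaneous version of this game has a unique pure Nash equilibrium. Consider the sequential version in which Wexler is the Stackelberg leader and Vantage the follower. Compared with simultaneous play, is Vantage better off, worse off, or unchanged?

unchanged

Solve by backward induction (Wexler leads).
- Basic: Vantage compares 11, 4, 3, 3 and picks P1; Wexler would get 9.
- Plus: Vantage compares 3, 11, 2, 10 and picks P2; Wexler would get 2.
- Deluxe: Vantage compares 11, 3, 10, 7 and picks P1; Wexler would get 8.
Among 9, 2, 8, the best is 9 at Basic. Subgame-perfect outcome: (P1, Basic) with payoffs (11, 9).
Now find the simultaneous Nash equilibrium.
Vantage's best replies: Basic→P1; Plus→P2; Deluxe→P1.
Wexler's best replies: P1→Basic; P2→Deluxe; P3→Deluxe; P4→Basic.
The unique mutual best reply is (P1, Basic), giving (11, 9).
Vantage earns 11 sequentially versus 11 at the Nash outcome: unchanged.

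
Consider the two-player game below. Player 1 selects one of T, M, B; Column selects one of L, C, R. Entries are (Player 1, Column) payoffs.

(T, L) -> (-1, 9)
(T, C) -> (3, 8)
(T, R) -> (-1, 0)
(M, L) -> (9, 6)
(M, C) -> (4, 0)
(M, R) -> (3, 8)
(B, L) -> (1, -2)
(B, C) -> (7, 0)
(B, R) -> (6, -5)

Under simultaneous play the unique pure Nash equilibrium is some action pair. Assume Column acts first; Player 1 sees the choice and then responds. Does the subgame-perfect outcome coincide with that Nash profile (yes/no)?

no

Solve by backward induction (Column leads).
- L: BR = M, leader payoff 6.
- C: BR = B, leader payoff 0.
- R: BR = B, leader payoff -5.
Maximizing over 6, 0, -5, Column chooses L. Subgame-perfect outcome: (M, L) with payoffs (9, 6).
Under simultaneous play:
Player 1's best replies: L→M; C→B; R→B.
Column's best replies: T→L; M→R; B→C.
Only (B, C) has each player best-responding; Nash payoffs (7, 0).
Sequential outcome (M, L) differs from the Nash profile (B, C).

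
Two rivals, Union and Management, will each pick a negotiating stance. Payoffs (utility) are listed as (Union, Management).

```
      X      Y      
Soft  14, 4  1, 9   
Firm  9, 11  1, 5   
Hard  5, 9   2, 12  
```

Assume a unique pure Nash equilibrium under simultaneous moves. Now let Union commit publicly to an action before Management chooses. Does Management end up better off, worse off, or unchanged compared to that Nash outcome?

Management best-responds to each possible Union move:
- Soft: BR = Y, leader payoff 1.
- Firm: BR = X, leader payoff 9.
- Hard: BR = Y, leader payoff 2.
Union's induced payoffs are 1, 9, 2, so Union commits to Firm. Subgame-perfect outcome: (Firm, X) with payoffs (9, 11).
Under simultaneous play:
Union's best replies: X→Soft; Y→Hard.
Management's best replies: Soft→Y; Firm→X; Hard→Y.
Only (Hard, Y) has each player best-responding; Nash payoffs (2, 12).
Management earns 11 sequentially versus 12 at the Nash outcome: worse off.

worse off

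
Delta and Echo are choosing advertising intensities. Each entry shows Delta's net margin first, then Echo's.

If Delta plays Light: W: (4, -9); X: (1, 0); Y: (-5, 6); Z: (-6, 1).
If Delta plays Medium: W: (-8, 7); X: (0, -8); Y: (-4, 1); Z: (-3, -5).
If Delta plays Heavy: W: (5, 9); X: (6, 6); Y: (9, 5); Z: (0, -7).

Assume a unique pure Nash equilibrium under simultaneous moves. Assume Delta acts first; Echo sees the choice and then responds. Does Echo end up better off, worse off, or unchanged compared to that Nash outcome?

unchanged

Solve by backward induction (Delta leads).
- Light: BR = Y, leader payoff -5.
- Medium: BR = W, leader payoff -8.
- Heavy: BR = W, leader payoff 5.
Among -5, -8, 5, the best is 5 at Heavy. Subgame-perfect outcome: (Heavy, W) with payoffs (5, 9).
Under simultaneous play:
Delta's best replies: W→Heavy; X→Heavy; Y→Heavy; Z→Heavy.
Echo's best replies: Light→Y; Medium→W; Heavy→W.
Only (Heavy, W) has each player best-responding; Nash payoffs (5, 9).
Echo earns 9 sequentially versus 9 at the Nash outcome: unchanged.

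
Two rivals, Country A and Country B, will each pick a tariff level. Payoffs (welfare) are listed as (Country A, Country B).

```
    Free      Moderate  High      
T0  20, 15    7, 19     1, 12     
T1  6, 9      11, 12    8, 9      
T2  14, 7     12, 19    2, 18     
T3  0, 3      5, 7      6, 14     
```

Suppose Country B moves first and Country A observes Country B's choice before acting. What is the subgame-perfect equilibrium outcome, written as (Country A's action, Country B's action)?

(T2, Moderate)

Backward induction with Country B moving first.
- Free: Country A compares 20, 6, 14, 0 and picks T0; Country B would get 15.
- Moderate: Country A compares 7, 11, 12, 5 and picks T2; Country B would get 19.
- High: Country A compares 1, 8, 2, 6 and picks T1; Country B would get 9.
Country B's induced payoffs are 15, 19, 9, so Country B commits to Moderate. Subgame-perfect outcome: (T2, Moderate) with payoffs (12, 19).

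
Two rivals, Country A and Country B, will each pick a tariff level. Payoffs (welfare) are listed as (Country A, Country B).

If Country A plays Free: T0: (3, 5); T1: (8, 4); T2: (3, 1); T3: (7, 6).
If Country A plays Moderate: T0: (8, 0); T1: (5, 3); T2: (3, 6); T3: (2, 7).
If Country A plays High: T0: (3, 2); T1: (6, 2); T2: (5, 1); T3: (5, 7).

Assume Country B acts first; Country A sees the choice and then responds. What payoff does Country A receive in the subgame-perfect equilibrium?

7

Solve by backward induction (Country B leads).
- T0: Country A compares 3, 8, 3 and picks Moderate; Country B would get 0.
- T1: Country A compares 8, 5, 6 and picks Free; Country B would get 4.
- T2: Country A compares 3, 3, 5 and picks High; Country B would get 1.
- T3: Country A compares 7, 2, 5 and picks Free; Country B would get 6.
Maximizing over 0, 4, 1, 6, Country B chooses T3. Subgame-perfect outcome: (Free, T3) with payoffs (7, 6).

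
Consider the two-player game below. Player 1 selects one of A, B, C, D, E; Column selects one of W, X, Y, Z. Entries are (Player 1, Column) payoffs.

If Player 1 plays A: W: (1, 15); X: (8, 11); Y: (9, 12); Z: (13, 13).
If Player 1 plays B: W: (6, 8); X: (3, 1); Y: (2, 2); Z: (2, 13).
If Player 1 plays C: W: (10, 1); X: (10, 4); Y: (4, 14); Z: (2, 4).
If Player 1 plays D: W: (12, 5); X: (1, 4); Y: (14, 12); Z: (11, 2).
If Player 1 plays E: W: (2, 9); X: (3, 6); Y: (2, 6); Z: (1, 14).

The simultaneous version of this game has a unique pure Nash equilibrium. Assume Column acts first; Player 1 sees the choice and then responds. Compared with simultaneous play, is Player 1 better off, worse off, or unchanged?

worse off

Solve by backward induction (Column leads).
- W: Player 1 compares 1, 6, 10, 12, 2 and picks D; Column would get 5.
- X: Player 1 compares 8, 3, 10, 1, 3 and picks C; Column would get 4.
- Y: Player 1 compares 9, 2, 4, 14, 2 and picks D; Column would get 12.
- Z: Player 1 compares 13, 2, 2, 11, 1 and picks A; Column would get 13.
Among 5, 4, 12, 13, the best is 13 at Z. Subgame-perfect outcome: (A, Z) with payoffs (13, 13).
Under simultaneous play:
Player 1's best replies: W→D; X→C; Y→D; Z→A.
Column's best replies: A→W; B→Z; C→Y; D→Y; E→Z.
The unique mutual best reply is (D, Y), giving (14, 12).
Player 1 earns 13 sequentially versus 14 at the Nash outcome: worse off.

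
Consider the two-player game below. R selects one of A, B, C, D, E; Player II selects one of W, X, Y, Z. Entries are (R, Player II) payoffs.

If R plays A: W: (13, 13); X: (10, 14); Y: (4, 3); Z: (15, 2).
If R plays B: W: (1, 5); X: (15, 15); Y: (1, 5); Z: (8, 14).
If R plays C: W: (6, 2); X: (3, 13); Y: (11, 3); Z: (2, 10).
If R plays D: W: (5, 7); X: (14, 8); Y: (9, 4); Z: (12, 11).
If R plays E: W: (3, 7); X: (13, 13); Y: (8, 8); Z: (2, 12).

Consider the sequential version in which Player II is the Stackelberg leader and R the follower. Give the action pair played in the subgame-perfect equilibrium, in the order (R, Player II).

(B, X)

Work backward from R's decision.
- W → R plays A (best of 13, 1, 6, 5, 3); Player II gets 13.
- X → R plays B (best of 10, 15, 3, 14, 13); Player II gets 15.
- Y → R plays C (best of 4, 1, 11, 9, 8); Player II gets 3.
- Z → R plays A (best of 15, 8, 2, 12, 2); Player II gets 2.
Maximizing over 13, 15, 3, 2, Player II chooses X. Subgame-perfect outcome: (B, X) with payoffs (15, 15).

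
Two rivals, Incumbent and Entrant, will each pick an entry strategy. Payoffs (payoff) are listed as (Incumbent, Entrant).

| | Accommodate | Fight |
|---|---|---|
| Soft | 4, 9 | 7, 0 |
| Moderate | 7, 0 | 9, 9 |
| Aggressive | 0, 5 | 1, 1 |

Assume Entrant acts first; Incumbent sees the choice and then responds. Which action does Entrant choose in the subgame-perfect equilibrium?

Fight

Incumbent best-responds to each possible Entrant move:
- Accommodate: BR = Moderate, leader payoff 0.
- Fight: BR = Moderate, leader payoff 9.
Maximizing over 0, 9, Entrant chooses Fight. Subgame-perfect outcome: (Moderate, Fight) with payoffs (9, 9).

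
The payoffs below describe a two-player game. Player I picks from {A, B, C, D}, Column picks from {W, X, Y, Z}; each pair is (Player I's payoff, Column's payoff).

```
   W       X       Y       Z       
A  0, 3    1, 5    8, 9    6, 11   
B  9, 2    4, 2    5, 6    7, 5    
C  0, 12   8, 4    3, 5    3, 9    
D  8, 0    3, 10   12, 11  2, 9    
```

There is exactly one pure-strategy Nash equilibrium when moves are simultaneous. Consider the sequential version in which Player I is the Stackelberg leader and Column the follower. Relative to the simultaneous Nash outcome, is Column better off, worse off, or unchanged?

unchanged

Backward induction with Player I moving first.
- A → Column plays Z (best of 3, 5, 9, 11); Player I gets 6.
- B → Column plays Y (best of 2, 2, 6, 5); Player I gets 5.
- C → Column plays W (best of 12, 4, 5, 9); Player I gets 0.
- D → Column plays Y (best of 0, 10, 11, 9); Player I gets 12.
Maximizing over 6, 5, 0, 12, Player I chooses D. Subgame-perfect outcome: (D, Y) with payoffs (12, 11).
Under simultaneous play:
Player I's best replies: W→B; X→C; Y→D; Z→B.
Column's best replies: A→Z; B→Y; C→W; D→Y.
Only (D, Y) has each player best-responding; Nash payoffs (12, 11).
Column earns 11 sequentially versus 11 at the Nash outcome: unchanged.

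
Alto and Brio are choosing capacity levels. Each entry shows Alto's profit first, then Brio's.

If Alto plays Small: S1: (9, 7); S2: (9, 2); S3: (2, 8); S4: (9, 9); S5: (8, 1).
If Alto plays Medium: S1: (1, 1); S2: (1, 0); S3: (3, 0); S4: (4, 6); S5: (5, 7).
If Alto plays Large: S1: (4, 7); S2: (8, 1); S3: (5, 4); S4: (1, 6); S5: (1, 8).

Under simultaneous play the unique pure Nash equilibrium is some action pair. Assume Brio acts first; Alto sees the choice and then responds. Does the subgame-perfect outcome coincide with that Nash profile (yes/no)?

Solve by backward induction (Brio leads).
- S1: Alto compares 9, 1, 4 and picks Small; Brio would get 7.
- S2: Alto compares 9, 1, 8 and picks Small; Brio would get 2.
- S3: Alto compares 2, 3, 5 and picks Large; Brio would get 4.
- S4: Alto compares 9, 4, 1 and picks Small; Brio would get 9.
- S5: Alto compares 8, 5, 1 and picks Small; Brio would get 1.
Maximizing over 7, 2, 4, 9, 1, Brio chooses S4. Subgame-perfect outcome: (Small, S4) with payoffs (9, 9).
Now find the simultaneous Nash equilibrium.
Alto's best replies: S1→Small; S2→Small; S3→Large; S4→Small; S5→Small.
Brio's best replies: Small→S4; Medium→S5; Large→S5.
The unique mutual best reply is (Small, S4), giving (9, 9).
Sequential outcome (Small, S4) coincides with the Nash profile (Small, S4).

yes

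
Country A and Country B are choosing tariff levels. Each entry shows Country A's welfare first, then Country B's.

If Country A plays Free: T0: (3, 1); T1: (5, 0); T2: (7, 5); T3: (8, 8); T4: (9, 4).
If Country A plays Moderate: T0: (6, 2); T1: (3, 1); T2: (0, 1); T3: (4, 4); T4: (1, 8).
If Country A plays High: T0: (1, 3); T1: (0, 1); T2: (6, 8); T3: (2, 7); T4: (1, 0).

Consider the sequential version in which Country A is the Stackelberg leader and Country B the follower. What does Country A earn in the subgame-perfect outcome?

Backward induction with Country A moving first.
- Free → Country B plays T3 (best of 1, 0, 5, 8, 4); Country A gets 8.
- Moderate → Country B plays T4 (best of 2, 1, 1, 4, 8); Country A gets 1.
- High → Country B plays T2 (best of 3, 1, 8, 7, 0); Country A gets 6.
Among 8, 1, 6, the best is 8 at Free. Subgame-perfect outcome: (Free, T3) with payoffs (8, 8).

8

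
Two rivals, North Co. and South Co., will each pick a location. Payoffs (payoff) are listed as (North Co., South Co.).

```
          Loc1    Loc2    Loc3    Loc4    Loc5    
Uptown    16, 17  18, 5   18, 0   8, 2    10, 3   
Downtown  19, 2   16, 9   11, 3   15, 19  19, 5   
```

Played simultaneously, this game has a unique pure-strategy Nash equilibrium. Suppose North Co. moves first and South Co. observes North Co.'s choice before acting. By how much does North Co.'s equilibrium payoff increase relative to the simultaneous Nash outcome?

Backward induction with North Co. moving first.
- Uptown → South Co. plays Loc1 (best of 17, 5, 0, 2, 3); North Co. gets 16.
- Downtown → South Co. plays Loc4 (best of 2, 9, 3, 19, 5); North Co. gets 15.
Maximizing over 16, 15, North Co. chooses Uptown. Subgame-perfect outcome: (Uptown, Loc1) with payoffs (16, 17).
Under simultaneous play:
North Co.'s best replies: Loc1→Downtown; Loc2→Uptown; Loc3→Uptown; Loc4→Downtown; Loc5→Downtown.
South Co.'s best replies: Uptown→Loc1; Downtown→Loc4.
Only (Downtown, Loc4) has each player best-responding; Nash payoffs (15, 19).
North Co.'s commitment gain: 16 − 15 = 1.

1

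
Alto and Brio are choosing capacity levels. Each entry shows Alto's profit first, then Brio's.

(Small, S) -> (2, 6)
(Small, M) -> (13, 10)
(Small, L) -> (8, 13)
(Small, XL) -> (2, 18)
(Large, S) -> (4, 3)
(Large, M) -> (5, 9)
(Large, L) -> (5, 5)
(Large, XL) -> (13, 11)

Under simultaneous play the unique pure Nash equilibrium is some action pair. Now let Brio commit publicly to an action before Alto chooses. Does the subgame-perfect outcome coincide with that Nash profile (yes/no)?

no

Backward induction with Brio moving first.
- S: Alto compares 2, 4 and picks Large; Brio would get 3.
- M: Alto compares 13, 5 and picks Small; Brio would get 10.
- L: Alto compares 8, 5 and picks Small; Brio would get 13.
- XL: Alto compares 2, 13 and picks Large; Brio would get 11.
Brio's induced payoffs are 3, 10, 13, 11, so Brio commits to L. Subgame-perfect outcome: (Small, L) with payoffs (8, 13).
For the simultaneous game, intersect best replies.
Alto's best replies: S→Large; M→Small; L→Small; XL→Large.
Brio's best replies: Small→XL; Large→XL.
The unique mutual best reply is (Large, XL), giving (13, 11).
Sequential outcome (Small, L) differs from the Nash profile (Large, XL).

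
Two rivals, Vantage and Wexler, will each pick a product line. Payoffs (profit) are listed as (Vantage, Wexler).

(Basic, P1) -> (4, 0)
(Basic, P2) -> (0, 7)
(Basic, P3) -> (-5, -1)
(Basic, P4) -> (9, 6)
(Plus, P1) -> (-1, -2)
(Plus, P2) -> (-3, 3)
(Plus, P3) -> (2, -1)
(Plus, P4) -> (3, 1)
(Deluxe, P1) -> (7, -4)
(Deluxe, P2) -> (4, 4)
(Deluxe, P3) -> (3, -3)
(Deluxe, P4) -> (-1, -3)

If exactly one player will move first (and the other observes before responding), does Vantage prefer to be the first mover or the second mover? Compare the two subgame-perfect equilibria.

If Vantage leads: Wexler's best replies are Basic→P2, Plus→P2, Deluxe→P2; Vantage's induced payoffs 0, -3, 4; outcome (Deluxe, P2), payoffs (4, 4).
If Wexler leads: Vantage's best replies are P1→Deluxe, P2→Deluxe, P3→Deluxe, P4→Basic; Wexler's induced payoffs -4, 4, -3, 6; outcome (Basic, P4), payoffs (9, 6).
Vantage gets 4 moving first and 9 moving second, so Vantage prefers to move second.

second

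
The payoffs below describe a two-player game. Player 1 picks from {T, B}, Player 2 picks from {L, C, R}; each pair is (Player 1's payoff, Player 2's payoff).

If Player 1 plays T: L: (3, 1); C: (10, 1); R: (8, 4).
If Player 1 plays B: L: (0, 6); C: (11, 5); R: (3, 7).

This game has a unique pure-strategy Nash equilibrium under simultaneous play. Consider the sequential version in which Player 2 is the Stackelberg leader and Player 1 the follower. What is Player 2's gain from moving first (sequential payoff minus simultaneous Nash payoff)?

1

Solve by backward induction (Player 2 leads).
- L: Player 1 compares 3, 0 and picks T; Player 2 would get 1.
- C: Player 1 compares 10, 11 and picks B; Player 2 would get 5.
- R: Player 1 compares 8, 3 and picks T; Player 2 would get 4.
Player 2's induced payoffs are 1, 5, 4, so Player 2 commits to C. Subgame-perfect outcome: (B, C) with payoffs (11, 5).
For the simultaneous game, intersect best replies.
Player 1's best replies: L→T; C→B; R→T.
Player 2's best replies: T→R; B→R.
The unique mutual best reply is (T, R), giving (8, 4).
Player 2's commitment gain: 5 − 4 = 1.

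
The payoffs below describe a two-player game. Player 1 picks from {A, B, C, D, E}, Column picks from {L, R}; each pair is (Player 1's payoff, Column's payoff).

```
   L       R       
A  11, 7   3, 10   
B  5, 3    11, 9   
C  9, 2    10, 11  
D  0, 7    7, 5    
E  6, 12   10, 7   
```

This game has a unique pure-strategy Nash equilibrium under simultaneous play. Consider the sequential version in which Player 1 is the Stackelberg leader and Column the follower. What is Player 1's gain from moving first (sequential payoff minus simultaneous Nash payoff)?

Backward induction with Player 1 moving first.
- A: Column compares 7, 10 and picks R; Player 1 would get 3.
- B: Column compares 3, 9 and picks R; Player 1 would get 11.
- C: Column compares 2, 11 and picks R; Player 1 would get 10.
- D: Column compares 7, 5 and picks L; Player 1 would get 0.
- E: Column compares 12, 7 and picks L; Player 1 would get 6.
Player 1's induced payoffs are 3, 11, 10, 0, 6, so Player 1 commits to B. Subgame-perfect outcome: (B, R) with payoffs (11, 9).
For the simultaneous game, intersect best replies.
Player 1's best replies: L→A; R→B.
Column's best replies: A→R; B→R; C→R; D→L; E→L.
The unique mutual best reply is (B, R), giving (11, 9).
Player 1's commitment gain: 11 − 11 = 0.

0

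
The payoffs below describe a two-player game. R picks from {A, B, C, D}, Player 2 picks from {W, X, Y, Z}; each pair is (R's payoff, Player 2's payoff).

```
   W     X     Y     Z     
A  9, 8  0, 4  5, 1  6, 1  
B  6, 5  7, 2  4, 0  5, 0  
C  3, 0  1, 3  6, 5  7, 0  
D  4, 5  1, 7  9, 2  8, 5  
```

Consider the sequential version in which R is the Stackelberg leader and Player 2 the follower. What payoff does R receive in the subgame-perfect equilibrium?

Backward induction with R moving first.
- A: BR = W, leader payoff 9.
- B: BR = W, leader payoff 6.
- C: BR = Y, leader payoff 6.
- D: BR = X, leader payoff 1.
Maximizing over 9, 6, 6, 1, R chooses A. Subgame-perfect outcome: (A, W) with payoffs (9, 8).

9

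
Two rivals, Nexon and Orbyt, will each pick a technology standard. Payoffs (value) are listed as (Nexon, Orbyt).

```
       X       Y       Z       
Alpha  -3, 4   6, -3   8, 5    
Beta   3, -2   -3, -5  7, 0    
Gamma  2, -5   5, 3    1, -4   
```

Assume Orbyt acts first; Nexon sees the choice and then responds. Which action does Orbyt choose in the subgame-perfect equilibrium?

Z

Work backward from Nexon's decision.
- X: Nexon compares -3, 3, 2 and picks Beta; Orbyt would get -2.
- Y: Nexon compares 6, -3, 5 and picks Alpha; Orbyt would get -3.
- Z: Nexon compares 8, 7, 1 and picks Alpha; Orbyt would get 5.
Among -2, -3, 5, the best is 5 at Z. Subgame-perfect outcome: (Alpha, Z) with payoffs (8, 5).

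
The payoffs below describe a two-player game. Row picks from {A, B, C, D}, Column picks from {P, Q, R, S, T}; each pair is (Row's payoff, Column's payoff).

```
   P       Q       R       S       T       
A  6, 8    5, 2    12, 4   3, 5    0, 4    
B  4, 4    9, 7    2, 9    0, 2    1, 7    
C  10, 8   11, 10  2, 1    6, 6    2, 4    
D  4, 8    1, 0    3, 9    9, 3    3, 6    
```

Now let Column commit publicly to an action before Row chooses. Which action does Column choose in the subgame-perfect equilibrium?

Q

Backward induction with Column moving first.
- P: Row compares 6, 4, 10, 4 and picks C; Column would get 8.
- Q: Row compares 5, 9, 11, 1 and picks C; Column would get 10.
- R: Row compares 12, 2, 2, 3 and picks A; Column would get 4.
- S: Row compares 3, 0, 6, 9 and picks D; Column would get 3.
- T: Row compares 0, 1, 2, 3 and picks D; Column would get 6.
Maximizing over 8, 10, 4, 3, 6, Column chooses Q. Subgame-perfect outcome: (C, Q) with payoffs (11, 10).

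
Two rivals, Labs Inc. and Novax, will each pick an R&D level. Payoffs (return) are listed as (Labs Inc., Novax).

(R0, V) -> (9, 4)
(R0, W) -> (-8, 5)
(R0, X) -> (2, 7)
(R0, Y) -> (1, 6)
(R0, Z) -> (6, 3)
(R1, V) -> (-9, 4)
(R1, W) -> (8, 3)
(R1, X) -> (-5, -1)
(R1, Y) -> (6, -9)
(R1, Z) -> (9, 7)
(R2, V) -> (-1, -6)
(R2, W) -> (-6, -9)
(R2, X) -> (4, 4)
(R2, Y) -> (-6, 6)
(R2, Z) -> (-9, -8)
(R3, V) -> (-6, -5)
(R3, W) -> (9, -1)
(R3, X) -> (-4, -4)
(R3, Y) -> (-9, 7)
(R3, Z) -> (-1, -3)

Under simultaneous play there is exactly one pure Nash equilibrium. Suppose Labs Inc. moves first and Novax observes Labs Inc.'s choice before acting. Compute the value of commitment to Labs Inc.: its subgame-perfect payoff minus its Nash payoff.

0

Solve by backward induction (Labs Inc. leads).
- R0: BR = X, leader payoff 2.
- R1: BR = Z, leader payoff 9.
- R2: BR = Y, leader payoff -6.
- R3: BR = Y, leader payoff -9.
Maximizing over 2, 9, -6, -9, Labs Inc. chooses R1. Subgame-perfect outcome: (R1, Z) with payoffs (9, 7).
Now find the simultaneous Nash equilibrium.
Labs Inc.'s best replies: V→R0; W→R3; X→R2; Y→R1; Z→R1.
Novax's best replies: R0→X; R1→Z; R2→Y; R3→Y.
The unique mutual best reply is (R1, Z), giving (9, 7).
Labs Inc.'s commitment gain: 9 − 9 = 0.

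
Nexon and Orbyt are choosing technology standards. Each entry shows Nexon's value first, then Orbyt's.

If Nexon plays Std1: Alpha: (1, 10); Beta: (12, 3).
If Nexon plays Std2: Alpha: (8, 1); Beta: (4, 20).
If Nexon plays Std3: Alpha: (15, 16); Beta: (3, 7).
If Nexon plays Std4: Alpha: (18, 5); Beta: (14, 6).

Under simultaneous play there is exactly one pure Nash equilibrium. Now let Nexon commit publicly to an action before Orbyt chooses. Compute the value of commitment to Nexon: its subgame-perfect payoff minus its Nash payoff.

1

Backward induction with Nexon moving first.
- Std1: BR = Alpha, leader payoff 1.
- Std2: BR = Beta, leader payoff 4.
- Std3: BR = Alpha, leader payoff 15.
- Std4: BR = Beta, leader payoff 14.
Among 1, 4, 15, 14, the best is 15 at Std3. Subgame-perfect outcome: (Std3, Alpha) with payoffs (15, 16).
Under simultaneous play:
Nexon's best replies: Alpha→Std4; Beta→Std4.
Orbyt's best replies: Std1→Alpha; Std2→Beta; Std3→Alpha; Std4→Beta.
Only (Std4, Beta) has each player best-responding; Nash payoffs (14, 6).
Nexon's commitment gain: 15 − 14 = 1.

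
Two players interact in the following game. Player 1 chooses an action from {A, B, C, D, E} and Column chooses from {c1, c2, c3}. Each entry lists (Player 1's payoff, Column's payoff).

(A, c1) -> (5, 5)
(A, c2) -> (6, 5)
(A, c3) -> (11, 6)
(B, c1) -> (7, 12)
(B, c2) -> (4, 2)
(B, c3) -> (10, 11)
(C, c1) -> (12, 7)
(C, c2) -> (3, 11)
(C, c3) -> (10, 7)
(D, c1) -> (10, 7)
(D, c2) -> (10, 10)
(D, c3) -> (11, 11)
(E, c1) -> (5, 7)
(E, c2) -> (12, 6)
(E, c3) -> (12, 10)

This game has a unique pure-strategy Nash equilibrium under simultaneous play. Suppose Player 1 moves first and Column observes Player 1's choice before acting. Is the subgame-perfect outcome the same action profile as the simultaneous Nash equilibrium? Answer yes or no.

yes

Work backward from Column's decision.
- A: Column compares 5, 5, 6 and picks c3; Player 1 would get 11.
- B: Column compares 12, 2, 11 and picks c1; Player 1 would get 7.
- C: Column compares 7, 11, 7 and picks c2; Player 1 would get 3.
- D: Column compares 7, 10, 11 and picks c3; Player 1 would get 11.
- E: Column compares 7, 6, 10 and picks c3; Player 1 would get 12.
Maximizing over 11, 7, 3, 11, 12, Player 1 chooses E. Subgame-perfect outcome: (E, c3) with payoffs (12, 10).
Under simultaneous play:
Player 1's best replies: c1→C; c2→E; c3→E.
Column's best replies: A→c3; B→c1; C→c2; D→c3; E→c3.
The unique mutual best reply is (E, c3), giving (12, 10).
Sequential outcome (E, c3) coincides with the Nash profile (E, c3).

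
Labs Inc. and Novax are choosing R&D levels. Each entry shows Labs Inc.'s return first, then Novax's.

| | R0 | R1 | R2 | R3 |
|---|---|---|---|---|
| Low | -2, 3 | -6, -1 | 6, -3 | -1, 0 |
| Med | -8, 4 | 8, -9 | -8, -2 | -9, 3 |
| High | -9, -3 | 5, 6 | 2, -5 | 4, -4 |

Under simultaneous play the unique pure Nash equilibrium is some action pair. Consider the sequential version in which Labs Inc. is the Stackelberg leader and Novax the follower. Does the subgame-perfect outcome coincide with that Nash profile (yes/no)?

Solve by backward induction (Labs Inc. leads).
- Low → Novax plays R0 (best of 3, -1, -3, 0); Labs Inc. gets -2.
- Med → Novax plays R0 (best of 4, -9, -2, 3); Labs Inc. gets -8.
- High → Novax plays R1 (best of -3, 6, -5, -4); Labs Inc. gets 5.
Among -2, -8, 5, the best is 5 at High. Subgame-perfect outcome: (High, R1) with payoffs (5, 6).
Now find the simultaneous Nash equilibrium.
Labs Inc.'s best replies: R0→Low; R1→Med; R2→Low; R3→High.
Novax's best replies: Low→R0; Med→R0; High→R1.
Only (Low, R0) has each player best-responding; Nash payoffs (-2, 3).
Sequential outcome (High, R1) differs from the Nash profile (Low, R0).

no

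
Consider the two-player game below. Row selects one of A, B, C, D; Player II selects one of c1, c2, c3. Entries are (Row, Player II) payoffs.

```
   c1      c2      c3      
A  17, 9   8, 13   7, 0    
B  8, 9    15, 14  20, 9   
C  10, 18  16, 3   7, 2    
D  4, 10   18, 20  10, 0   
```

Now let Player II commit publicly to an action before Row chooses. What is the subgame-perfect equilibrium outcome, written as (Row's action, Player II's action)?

Solve by backward induction (Player II leads).
- c1: Row compares 17, 8, 10, 4 and picks A; Player II would get 9.
- c2: Row compares 8, 15, 16, 18 and picks D; Player II would get 20.
- c3: Row compares 7, 20, 7, 10 and picks B; Player II would get 9.
Among 9, 20, 9, the best is 20 at c2. Subgame-perfect outcome: (D, c2) with payoffs (18, 20).

(D, c2)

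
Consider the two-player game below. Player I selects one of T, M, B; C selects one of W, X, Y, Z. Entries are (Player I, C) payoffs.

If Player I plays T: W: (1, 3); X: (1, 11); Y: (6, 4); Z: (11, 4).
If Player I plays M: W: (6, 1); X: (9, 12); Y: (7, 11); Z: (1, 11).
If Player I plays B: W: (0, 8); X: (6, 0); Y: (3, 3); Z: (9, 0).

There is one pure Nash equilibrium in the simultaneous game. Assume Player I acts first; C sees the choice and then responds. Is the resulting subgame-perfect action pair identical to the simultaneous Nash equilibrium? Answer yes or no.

yes

Backward induction with Player I moving first.
- T: BR = X, leader payoff 1.
- M: BR = X, leader payoff 9.
- B: BR = W, leader payoff 0.
Maximizing over 1, 9, 0, Player I chooses M. Subgame-perfect outcome: (M, X) with payoffs (9, 12).
Under simultaneous play:
Player I's best replies: W→M; X→M; Y→M; Z→T.
C's best replies: T→X; M→X; B→W.
The unique mutual best reply is (M, X), giving (9, 12).
Sequential outcome (M, X) coincides with the Nash profile (M, X).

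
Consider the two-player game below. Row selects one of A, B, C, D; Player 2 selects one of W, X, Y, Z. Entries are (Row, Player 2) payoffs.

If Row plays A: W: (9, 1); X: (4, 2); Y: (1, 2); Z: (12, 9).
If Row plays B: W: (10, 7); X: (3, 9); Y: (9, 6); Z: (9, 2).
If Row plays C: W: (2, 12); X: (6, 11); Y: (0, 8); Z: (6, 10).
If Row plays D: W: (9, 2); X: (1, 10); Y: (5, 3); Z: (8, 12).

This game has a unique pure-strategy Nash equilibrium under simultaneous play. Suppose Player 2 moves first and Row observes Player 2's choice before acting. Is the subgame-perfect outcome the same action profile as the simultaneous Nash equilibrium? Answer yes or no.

no

Row best-responds to each possible Player 2 move:
- W: BR = B, leader payoff 7.
- X: BR = C, leader payoff 11.
- Y: BR = B, leader payoff 6.
- Z: BR = A, leader payoff 9.
Among 7, 11, 6, 9, the best is 11 at X. Subgame-perfect outcome: (C, X) with payoffs (6, 11).
For the simultaneous game, intersect best replies.
Row's best replies: W→B; X→C; Y→B; Z→A.
Player 2's best replies: A→Z; B→X; C→W; D→Z.
Only (A, Z) has each player best-responding; Nash payoffs (12, 9).
Sequential outcome (C, X) differs from the Nash profile (A, Z).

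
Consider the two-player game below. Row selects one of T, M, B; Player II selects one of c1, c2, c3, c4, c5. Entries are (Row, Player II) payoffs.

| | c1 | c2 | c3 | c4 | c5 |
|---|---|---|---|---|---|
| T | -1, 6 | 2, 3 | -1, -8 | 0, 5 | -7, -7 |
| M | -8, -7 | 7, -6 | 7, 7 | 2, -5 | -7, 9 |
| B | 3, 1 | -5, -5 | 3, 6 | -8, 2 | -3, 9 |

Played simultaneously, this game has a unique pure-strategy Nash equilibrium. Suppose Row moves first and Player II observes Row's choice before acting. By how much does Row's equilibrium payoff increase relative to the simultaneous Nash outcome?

2

Backward induction with Row moving first.
- T: BR = c1, leader payoff -1.
- M: BR = c5, leader payoff -7.
- B: BR = c5, leader payoff -3.
Among -1, -7, -3, the best is -1 at T. Subgame-perfect outcome: (T, c1) with payoffs (-1, 6).
For the simultaneous game, intersect best replies.
Row's best replies: c1→B; c2→M; c3→M; c4→M; c5→B.
Player II's best replies: T→c1; M→c5; B→c5.
Only (B, c5) has each player best-responding; Nash payoffs (-3, 9).
Row's commitment gain: -1 − -3 = 2.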